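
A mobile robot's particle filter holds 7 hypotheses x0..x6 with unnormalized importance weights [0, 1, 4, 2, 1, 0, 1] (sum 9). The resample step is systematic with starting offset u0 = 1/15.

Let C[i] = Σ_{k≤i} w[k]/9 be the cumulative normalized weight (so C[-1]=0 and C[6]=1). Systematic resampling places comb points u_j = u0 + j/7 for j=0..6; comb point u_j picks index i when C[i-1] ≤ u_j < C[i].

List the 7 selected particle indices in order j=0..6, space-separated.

1 2 2 2 3 4 6

C = [0, 1/9, 5/9, 7/9, 8/9, 8/9, 1]
j=0: u_0=1/15 ∈ [0, 1/9) → index 1
j=1: u_1=22/105 ∈ [1/9, 5/9) → index 2
j=2: u_2=37/105 ∈ [1/9, 5/9) → index 2
j=3: u_3=52/105 ∈ [1/9, 5/9) → index 2
j=4: u_4=67/105 ∈ [5/9, 7/9) → index 3
j=5: u_5=82/105 ∈ [7/9, 8/9) → index 4
j=6: u_6=97/105 ∈ [8/9, 1) → index 6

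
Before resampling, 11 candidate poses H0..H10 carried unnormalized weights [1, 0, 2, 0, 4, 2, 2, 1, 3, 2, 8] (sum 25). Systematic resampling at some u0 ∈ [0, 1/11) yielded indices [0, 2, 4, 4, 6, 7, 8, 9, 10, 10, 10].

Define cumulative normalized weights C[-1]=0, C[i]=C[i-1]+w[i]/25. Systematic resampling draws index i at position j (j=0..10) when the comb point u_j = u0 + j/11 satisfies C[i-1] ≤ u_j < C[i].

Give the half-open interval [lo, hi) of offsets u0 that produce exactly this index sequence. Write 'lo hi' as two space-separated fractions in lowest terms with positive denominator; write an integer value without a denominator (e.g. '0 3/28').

C = [1/25, 1/25, 3/25, 3/25, 7/25, 9/25, 11/25, 12/25, 3/5, 17/25, 1]
j=0 picked index 0: u0 ∈ [0, 1/25)
j=1 picked index 2: u0 ∈ [-14/275, 8/275)
j=2 picked index 4: u0 ∈ [-17/275, 27/275)
j=3 picked index 4: u0 ∈ [-42/275, 2/275)
j=4 picked index 6: u0 ∈ [-1/275, 21/275)
j=5 picked index 7: u0 ∈ [-4/275, 7/275)
j=6 picked index 8: u0 ∈ [-18/275, 3/55)
j=7 picked index 9: u0 ∈ [-2/55, 12/275)
j=8 picked index 10: u0 ∈ [-13/275, 3/11)
j=9 picked index 10: u0 ∈ [-38/275, 2/11)
j=10 picked index 10: u0 ∈ [-63/275, 1/11)
intersection: [0, 2/275)

0 2/275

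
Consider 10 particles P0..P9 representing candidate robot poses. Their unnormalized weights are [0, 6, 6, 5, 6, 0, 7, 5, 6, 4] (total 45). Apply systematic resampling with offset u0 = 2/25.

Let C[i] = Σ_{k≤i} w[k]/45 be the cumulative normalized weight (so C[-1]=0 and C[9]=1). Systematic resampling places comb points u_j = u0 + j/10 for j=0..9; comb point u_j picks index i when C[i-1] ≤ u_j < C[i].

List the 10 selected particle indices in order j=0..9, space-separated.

C = [0, 2/15, 4/15, 17/45, 23/45, 23/45, 2/3, 7/9, 41/45, 1]
j=0: u_0=2/25 ∈ [0, 2/15) → index 1
j=1: u_1=9/50 ∈ [2/15, 4/15) → index 2
j=2: u_2=7/25 ∈ [4/15, 17/45) → index 3
j=3: u_3=19/50 ∈ [17/45, 23/45) → index 4
j=4: u_4=12/25 ∈ [17/45, 23/45) → index 4
j=5: u_5=29/50 ∈ [23/45, 2/3) → index 6
j=6: u_6=17/25 ∈ [2/3, 7/9) → index 7
j=7: u_7=39/50 ∈ [7/9, 41/45) → index 8
j=8: u_8=22/25 ∈ [7/9, 41/45) → index 8
j=9: u_9=49/50 ∈ [41/45, 1) → index 9

1 2 3 4 4 6 7 8 8 9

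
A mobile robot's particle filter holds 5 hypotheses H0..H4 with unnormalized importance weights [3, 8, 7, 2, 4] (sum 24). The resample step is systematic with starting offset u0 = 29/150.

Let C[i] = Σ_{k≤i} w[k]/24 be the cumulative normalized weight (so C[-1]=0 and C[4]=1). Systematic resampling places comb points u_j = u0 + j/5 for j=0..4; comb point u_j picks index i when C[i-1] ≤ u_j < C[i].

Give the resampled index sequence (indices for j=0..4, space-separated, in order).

1 1 2 3 4

C = [1/8, 11/24, 3/4, 5/6, 1]
j=0: u_0=29/150 ∈ [1/8, 11/24) → index 1
j=1: u_1=59/150 ∈ [1/8, 11/24) → index 1
j=2: u_2=89/150 ∈ [11/24, 3/4) → index 2
j=3: u_3=119/150 ∈ [3/4, 5/6) → index 3
j=4: u_4=149/150 ∈ [5/6, 1) → index 4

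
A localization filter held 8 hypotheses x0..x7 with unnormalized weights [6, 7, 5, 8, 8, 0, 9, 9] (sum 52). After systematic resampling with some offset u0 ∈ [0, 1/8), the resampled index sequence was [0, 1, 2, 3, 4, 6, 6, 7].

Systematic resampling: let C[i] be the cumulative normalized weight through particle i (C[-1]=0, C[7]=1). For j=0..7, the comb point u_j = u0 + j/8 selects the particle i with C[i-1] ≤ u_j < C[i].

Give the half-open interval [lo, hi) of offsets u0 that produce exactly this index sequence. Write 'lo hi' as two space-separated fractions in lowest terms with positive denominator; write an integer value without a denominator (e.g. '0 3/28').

C = [3/26, 1/4, 9/26, 1/2, 17/26, 17/26, 43/52, 1]
j=0 picked index 0: u0 ∈ [0, 3/26)
j=1 picked index 1: u0 ∈ [-1/104, 1/8)
j=2 picked index 2: u0 ∈ [0, 5/52)
j=3 picked index 3: u0 ∈ [-3/104, 1/8)
j=4 picked index 4: u0 ∈ [0, 2/13)
j=5 picked index 6: u0 ∈ [3/104, 21/104)
j=6 picked index 6: u0 ∈ [-5/52, 1/13)
j=7 picked index 7: u0 ∈ [-5/104, 1/8)
intersection: [3/104, 1/13)

3/104 1/13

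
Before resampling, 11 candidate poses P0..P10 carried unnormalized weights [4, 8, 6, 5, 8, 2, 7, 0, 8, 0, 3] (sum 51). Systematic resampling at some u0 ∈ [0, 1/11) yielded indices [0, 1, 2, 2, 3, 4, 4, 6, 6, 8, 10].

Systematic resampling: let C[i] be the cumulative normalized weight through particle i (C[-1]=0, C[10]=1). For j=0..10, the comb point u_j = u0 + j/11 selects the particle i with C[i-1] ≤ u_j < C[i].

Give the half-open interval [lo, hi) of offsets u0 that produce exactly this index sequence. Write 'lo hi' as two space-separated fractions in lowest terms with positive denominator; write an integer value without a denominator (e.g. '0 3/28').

10/187 32/561

C = [4/51, 4/17, 6/17, 23/51, 31/51, 11/17, 40/51, 40/51, 16/17, 16/17, 1]
j=0 picked index 0: u0 ∈ [0, 4/51)
j=1 picked index 1: u0 ∈ [-7/561, 27/187)
j=2 picked index 2: u0 ∈ [10/187, 32/187)
j=3 picked index 2: u0 ∈ [-7/187, 15/187)
j=4 picked index 3: u0 ∈ [-2/187, 49/561)
j=5 picked index 4: u0 ∈ [-2/561, 86/561)
j=6 picked index 4: u0 ∈ [-53/561, 35/561)
j=7 picked index 6: u0 ∈ [2/187, 83/561)
j=8 picked index 6: u0 ∈ [-15/187, 32/561)
j=9 picked index 8: u0 ∈ [-19/561, 23/187)
j=10 picked index 10: u0 ∈ [6/187, 1/11)
intersection: [10/187, 32/561)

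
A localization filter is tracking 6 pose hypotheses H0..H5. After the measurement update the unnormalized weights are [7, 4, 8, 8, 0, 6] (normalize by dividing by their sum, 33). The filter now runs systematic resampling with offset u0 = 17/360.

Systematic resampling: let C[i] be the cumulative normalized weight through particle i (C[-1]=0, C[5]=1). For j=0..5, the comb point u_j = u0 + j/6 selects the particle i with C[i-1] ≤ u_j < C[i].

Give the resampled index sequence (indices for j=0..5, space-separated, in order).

C = [7/33, 1/3, 19/33, 9/11, 9/11, 1]
j=0: u_0=17/360 ∈ [0, 7/33) → index 0
j=1: u_1=77/360 ∈ [7/33, 1/3) → index 1
j=2: u_2=137/360 ∈ [1/3, 19/33) → index 2
j=3: u_3=197/360 ∈ [1/3, 19/33) → index 2
j=4: u_4=257/360 ∈ [19/33, 9/11) → index 3
j=5: u_5=317/360 ∈ [9/11, 1) → index 5

0 1 2 2 3 5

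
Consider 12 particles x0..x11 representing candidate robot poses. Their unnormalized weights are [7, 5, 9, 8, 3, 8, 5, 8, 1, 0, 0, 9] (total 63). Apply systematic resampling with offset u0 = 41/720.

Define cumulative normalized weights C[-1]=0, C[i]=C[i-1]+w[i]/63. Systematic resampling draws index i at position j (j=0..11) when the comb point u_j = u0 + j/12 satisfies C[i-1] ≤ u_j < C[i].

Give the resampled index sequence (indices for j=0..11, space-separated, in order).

0 1 2 2 3 4 5 6 7 7 11 11

C = [1/9, 4/21, 1/3, 29/63, 32/63, 40/63, 5/7, 53/63, 6/7, 6/7, 6/7, 1]
j=0: u_0=41/720 ∈ [0, 1/9) → index 0
j=1: u_1=101/720 ∈ [1/9, 4/21) → index 1
j=2: u_2=161/720 ∈ [4/21, 1/3) → index 2
j=3: u_3=221/720 ∈ [4/21, 1/3) → index 2
j=4: u_4=281/720 ∈ [1/3, 29/63) → index 3
j=5: u_5=341/720 ∈ [29/63, 32/63) → index 4
j=6: u_6=401/720 ∈ [32/63, 40/63) → index 5
j=7: u_7=461/720 ∈ [40/63, 5/7) → index 6
j=8: u_8=521/720 ∈ [5/7, 53/63) → index 7
j=9: u_9=581/720 ∈ [5/7, 53/63) → index 7
j=10: u_10=641/720 ∈ [6/7, 1) → index 11
j=11: u_11=701/720 ∈ [6/7, 1) → index 11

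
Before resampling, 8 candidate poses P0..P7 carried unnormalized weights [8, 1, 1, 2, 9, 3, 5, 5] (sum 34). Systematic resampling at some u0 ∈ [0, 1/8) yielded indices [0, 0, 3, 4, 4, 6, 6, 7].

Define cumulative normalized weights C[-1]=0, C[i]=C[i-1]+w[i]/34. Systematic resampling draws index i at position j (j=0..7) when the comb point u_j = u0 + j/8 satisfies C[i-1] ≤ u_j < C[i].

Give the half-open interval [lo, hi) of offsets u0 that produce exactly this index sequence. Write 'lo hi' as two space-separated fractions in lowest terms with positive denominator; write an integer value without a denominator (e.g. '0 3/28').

11/136 7/68

C = [4/17, 9/34, 5/17, 6/17, 21/34, 12/17, 29/34, 1]
j=0 picked index 0: u0 ∈ [0, 4/17)
j=1 picked index 0: u0 ∈ [-1/8, 15/136)
j=2 picked index 3: u0 ∈ [3/68, 7/68)
j=3 picked index 4: u0 ∈ [-3/136, 33/136)
j=4 picked index 4: u0 ∈ [-5/34, 2/17)
j=5 picked index 6: u0 ∈ [11/136, 31/136)
j=6 picked index 6: u0 ∈ [-3/68, 7/68)
j=7 picked index 7: u0 ∈ [-3/136, 1/8)
intersection: [11/136, 7/68)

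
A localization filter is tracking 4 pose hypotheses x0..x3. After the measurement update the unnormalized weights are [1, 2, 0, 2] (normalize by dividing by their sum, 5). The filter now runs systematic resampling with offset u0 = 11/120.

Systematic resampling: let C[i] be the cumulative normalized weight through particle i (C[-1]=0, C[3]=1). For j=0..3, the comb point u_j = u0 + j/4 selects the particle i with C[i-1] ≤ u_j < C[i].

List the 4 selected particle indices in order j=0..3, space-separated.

0 1 1 3

C = [1/5, 3/5, 3/5, 1]
j=0: u_0=11/120 ∈ [0, 1/5) → index 0
j=1: u_1=41/120 ∈ [1/5, 3/5) → index 1
j=2: u_2=71/120 ∈ [1/5, 3/5) → index 1
j=3: u_3=101/120 ∈ [3/5, 1) → index 3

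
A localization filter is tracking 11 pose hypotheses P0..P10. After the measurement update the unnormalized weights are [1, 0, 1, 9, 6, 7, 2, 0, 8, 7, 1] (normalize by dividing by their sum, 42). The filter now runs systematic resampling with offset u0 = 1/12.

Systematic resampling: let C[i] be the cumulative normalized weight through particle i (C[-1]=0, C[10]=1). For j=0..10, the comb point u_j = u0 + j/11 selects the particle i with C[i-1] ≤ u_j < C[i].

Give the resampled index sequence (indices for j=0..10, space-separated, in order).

3 3 4 4 5 5 8 8 9 9 10

C = [1/42, 1/42, 1/21, 11/42, 17/42, 4/7, 13/21, 13/21, 17/21, 41/42, 1]
j=0: u_0=1/12 ∈ [1/21, 11/42) → index 3
j=1: u_1=23/132 ∈ [1/21, 11/42) → index 3
j=2: u_2=35/132 ∈ [11/42, 17/42) → index 4
j=3: u_3=47/132 ∈ [11/42, 17/42) → index 4
j=4: u_4=59/132 ∈ [17/42, 4/7) → index 5
j=5: u_5=71/132 ∈ [17/42, 4/7) → index 5
j=6: u_6=83/132 ∈ [13/21, 17/21) → index 8
j=7: u_7=95/132 ∈ [13/21, 17/21) → index 8
j=8: u_8=107/132 ∈ [17/21, 41/42) → index 9
j=9: u_9=119/132 ∈ [17/21, 41/42) → index 9
j=10: u_10=131/132 ∈ [41/42, 1) → index 10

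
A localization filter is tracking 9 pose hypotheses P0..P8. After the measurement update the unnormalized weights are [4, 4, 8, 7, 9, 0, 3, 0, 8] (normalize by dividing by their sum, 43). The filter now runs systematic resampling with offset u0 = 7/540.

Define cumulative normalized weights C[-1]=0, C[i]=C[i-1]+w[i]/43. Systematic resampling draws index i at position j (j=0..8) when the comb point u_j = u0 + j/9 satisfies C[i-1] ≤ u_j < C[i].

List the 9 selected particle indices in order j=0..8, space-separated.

C = [4/43, 8/43, 16/43, 23/43, 32/43, 32/43, 35/43, 35/43, 1]
j=0: u_0=7/540 ∈ [0, 4/43) → index 0
j=1: u_1=67/540 ∈ [4/43, 8/43) → index 1
j=2: u_2=127/540 ∈ [8/43, 16/43) → index 2
j=3: u_3=187/540 ∈ [8/43, 16/43) → index 2
j=4: u_4=247/540 ∈ [16/43, 23/43) → index 3
j=5: u_5=307/540 ∈ [23/43, 32/43) → index 4
j=6: u_6=367/540 ∈ [23/43, 32/43) → index 4
j=7: u_7=427/540 ∈ [32/43, 35/43) → index 6
j=8: u_8=487/540 ∈ [35/43, 1) → index 8

0 1 2 2 3 4 4 6 8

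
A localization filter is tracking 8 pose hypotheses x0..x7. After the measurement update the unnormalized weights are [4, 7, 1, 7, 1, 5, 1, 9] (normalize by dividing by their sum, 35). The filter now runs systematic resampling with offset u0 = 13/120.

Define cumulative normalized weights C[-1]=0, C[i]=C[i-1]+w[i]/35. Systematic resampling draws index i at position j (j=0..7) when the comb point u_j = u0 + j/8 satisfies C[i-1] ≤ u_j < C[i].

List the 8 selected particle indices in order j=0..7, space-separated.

C = [4/35, 11/35, 12/35, 19/35, 4/7, 5/7, 26/35, 1]
j=0: u_0=13/120 ∈ [0, 4/35) → index 0
j=1: u_1=7/30 ∈ [4/35, 11/35) → index 1
j=2: u_2=43/120 ∈ [12/35, 19/35) → index 3
j=3: u_3=29/60 ∈ [12/35, 19/35) → index 3
j=4: u_4=73/120 ∈ [4/7, 5/7) → index 5
j=5: u_5=11/15 ∈ [5/7, 26/35) → index 6
j=6: u_6=103/120 ∈ [26/35, 1) → index 7
j=7: u_7=59/60 ∈ [26/35, 1) → index 7

0 1 3 3 5 6 7 7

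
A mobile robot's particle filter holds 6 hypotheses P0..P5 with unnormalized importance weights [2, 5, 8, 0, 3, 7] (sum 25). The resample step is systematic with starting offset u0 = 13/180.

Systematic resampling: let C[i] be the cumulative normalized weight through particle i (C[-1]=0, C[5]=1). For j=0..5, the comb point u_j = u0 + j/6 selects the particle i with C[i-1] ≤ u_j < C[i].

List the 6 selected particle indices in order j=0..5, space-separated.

C = [2/25, 7/25, 3/5, 3/5, 18/25, 1]
j=0: u_0=13/180 ∈ [0, 2/25) → index 0
j=1: u_1=43/180 ∈ [2/25, 7/25) → index 1
j=2: u_2=73/180 ∈ [7/25, 3/5) → index 2
j=3: u_3=103/180 ∈ [7/25, 3/5) → index 2
j=4: u_4=133/180 ∈ [18/25, 1) → index 5
j=5: u_5=163/180 ∈ [18/25, 1) → index 5

0 1 2 2 5 5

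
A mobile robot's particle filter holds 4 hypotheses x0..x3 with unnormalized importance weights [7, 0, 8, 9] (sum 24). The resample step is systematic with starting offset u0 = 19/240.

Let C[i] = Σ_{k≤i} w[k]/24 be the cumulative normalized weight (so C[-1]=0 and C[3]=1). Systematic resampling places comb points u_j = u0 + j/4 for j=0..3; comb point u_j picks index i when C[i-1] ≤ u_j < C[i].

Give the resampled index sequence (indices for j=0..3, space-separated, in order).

0 2 2 3

C = [7/24, 7/24, 5/8, 1]
j=0: u_0=19/240 ∈ [0, 7/24) → index 0
j=1: u_1=79/240 ∈ [7/24, 5/8) → index 2
j=2: u_2=139/240 ∈ [7/24, 5/8) → index 2
j=3: u_3=199/240 ∈ [5/8, 1) → index 3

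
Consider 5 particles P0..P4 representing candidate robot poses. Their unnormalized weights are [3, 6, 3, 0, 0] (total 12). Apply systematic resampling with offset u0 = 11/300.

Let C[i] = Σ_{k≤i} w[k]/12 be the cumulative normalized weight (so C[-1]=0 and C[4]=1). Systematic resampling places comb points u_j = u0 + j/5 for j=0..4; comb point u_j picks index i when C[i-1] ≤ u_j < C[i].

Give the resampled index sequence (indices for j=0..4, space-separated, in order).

0 0 1 1 2

C = [1/4, 3/4, 1, 1, 1]
j=0: u_0=11/300 ∈ [0, 1/4) → index 0
j=1: u_1=71/300 ∈ [0, 1/4) → index 0
j=2: u_2=131/300 ∈ [1/4, 3/4) → index 1
j=3: u_3=191/300 ∈ [1/4, 3/4) → index 1
j=4: u_4=251/300 ∈ [3/4, 1) → index 2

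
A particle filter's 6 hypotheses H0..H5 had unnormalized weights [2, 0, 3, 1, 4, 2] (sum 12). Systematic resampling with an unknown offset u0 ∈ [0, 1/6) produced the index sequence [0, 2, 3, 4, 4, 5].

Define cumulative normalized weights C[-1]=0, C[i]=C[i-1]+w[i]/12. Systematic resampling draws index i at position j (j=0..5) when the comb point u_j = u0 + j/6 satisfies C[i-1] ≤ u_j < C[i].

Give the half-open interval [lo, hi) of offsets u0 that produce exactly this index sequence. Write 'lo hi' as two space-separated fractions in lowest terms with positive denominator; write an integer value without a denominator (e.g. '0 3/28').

1/12 1/6

C = [1/6, 1/6, 5/12, 1/2, 5/6, 1]
j=0 picked index 0: u0 ∈ [0, 1/6)
j=1 picked index 2: u0 ∈ [0, 1/4)
j=2 picked index 3: u0 ∈ [1/12, 1/6)
j=3 picked index 4: u0 ∈ [0, 1/3)
j=4 picked index 4: u0 ∈ [-1/6, 1/6)
j=5 picked index 5: u0 ∈ [0, 1/6)
intersection: [1/12, 1/6)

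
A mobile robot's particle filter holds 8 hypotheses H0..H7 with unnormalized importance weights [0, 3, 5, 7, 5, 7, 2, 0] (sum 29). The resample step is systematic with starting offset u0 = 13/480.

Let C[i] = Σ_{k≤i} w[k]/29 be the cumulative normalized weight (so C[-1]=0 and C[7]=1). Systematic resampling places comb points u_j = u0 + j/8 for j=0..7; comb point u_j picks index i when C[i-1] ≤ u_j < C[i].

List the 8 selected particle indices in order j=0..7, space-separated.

C = [0, 3/29, 8/29, 15/29, 20/29, 27/29, 1, 1]
j=0: u_0=13/480 ∈ [0, 3/29) → index 1
j=1: u_1=73/480 ∈ [3/29, 8/29) → index 2
j=2: u_2=133/480 ∈ [8/29, 15/29) → index 3
j=3: u_3=193/480 ∈ [8/29, 15/29) → index 3
j=4: u_4=253/480 ∈ [15/29, 20/29) → index 4
j=5: u_5=313/480 ∈ [15/29, 20/29) → index 4
j=6: u_6=373/480 ∈ [20/29, 27/29) → index 5
j=7: u_7=433/480 ∈ [20/29, 27/29) → index 5

1 2 3 3 4 4 5 5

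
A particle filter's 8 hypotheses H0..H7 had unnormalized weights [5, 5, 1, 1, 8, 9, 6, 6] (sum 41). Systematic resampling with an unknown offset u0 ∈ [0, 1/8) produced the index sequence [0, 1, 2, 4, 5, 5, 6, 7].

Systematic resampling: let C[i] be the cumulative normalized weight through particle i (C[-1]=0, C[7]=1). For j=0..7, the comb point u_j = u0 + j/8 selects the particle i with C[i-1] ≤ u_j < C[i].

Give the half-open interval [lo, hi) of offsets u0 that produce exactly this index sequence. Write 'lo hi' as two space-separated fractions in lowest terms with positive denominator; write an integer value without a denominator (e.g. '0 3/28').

C = [5/41, 10/41, 11/41, 12/41, 20/41, 29/41, 35/41, 1]
j=0 picked index 0: u0 ∈ [0, 5/41)
j=1 picked index 1: u0 ∈ [-1/328, 39/328)
j=2 picked index 2: u0 ∈ [-1/164, 3/164)
j=3 picked index 4: u0 ∈ [-27/328, 37/328)
j=4 picked index 5: u0 ∈ [-1/82, 17/82)
j=5 picked index 5: u0 ∈ [-45/328, 27/328)
j=6 picked index 6: u0 ∈ [-7/164, 17/164)
j=7 picked index 7: u0 ∈ [-7/328, 1/8)
intersection: [0, 3/164)

0 3/164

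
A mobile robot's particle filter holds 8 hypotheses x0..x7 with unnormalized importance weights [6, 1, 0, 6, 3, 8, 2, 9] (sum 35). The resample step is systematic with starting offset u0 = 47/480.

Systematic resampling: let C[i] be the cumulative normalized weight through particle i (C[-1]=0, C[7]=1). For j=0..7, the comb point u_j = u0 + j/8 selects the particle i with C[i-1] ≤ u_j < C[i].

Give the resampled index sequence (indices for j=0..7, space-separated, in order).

C = [6/35, 1/5, 1/5, 13/35, 16/35, 24/35, 26/35, 1]
j=0: u_0=47/480 ∈ [0, 6/35) → index 0
j=1: u_1=107/480 ∈ [1/5, 13/35) → index 3
j=2: u_2=167/480 ∈ [1/5, 13/35) → index 3
j=3: u_3=227/480 ∈ [16/35, 24/35) → index 5
j=4: u_4=287/480 ∈ [16/35, 24/35) → index 5
j=5: u_5=347/480 ∈ [24/35, 26/35) → index 6
j=6: u_6=407/480 ∈ [26/35, 1) → index 7
j=7: u_7=467/480 ∈ [26/35, 1) → index 7

0 3 3 5 5 6 7 7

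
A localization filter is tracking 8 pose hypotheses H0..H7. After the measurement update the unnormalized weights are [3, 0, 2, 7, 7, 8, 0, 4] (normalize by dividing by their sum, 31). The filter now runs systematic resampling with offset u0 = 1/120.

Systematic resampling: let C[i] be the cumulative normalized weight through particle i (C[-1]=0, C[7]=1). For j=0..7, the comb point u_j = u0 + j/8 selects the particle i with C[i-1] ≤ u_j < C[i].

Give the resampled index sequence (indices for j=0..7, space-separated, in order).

C = [3/31, 3/31, 5/31, 12/31, 19/31, 27/31, 27/31, 1]
j=0: u_0=1/120 ∈ [0, 3/31) → index 0
j=1: u_1=2/15 ∈ [3/31, 5/31) → index 2
j=2: u_2=31/120 ∈ [5/31, 12/31) → index 3
j=3: u_3=23/60 ∈ [5/31, 12/31) → index 3
j=4: u_4=61/120 ∈ [12/31, 19/31) → index 4
j=5: u_5=19/30 ∈ [19/31, 27/31) → index 5
j=6: u_6=91/120 ∈ [19/31, 27/31) → index 5
j=7: u_7=53/60 ∈ [27/31, 1) → index 7

0 2 3 3 4 5 5 7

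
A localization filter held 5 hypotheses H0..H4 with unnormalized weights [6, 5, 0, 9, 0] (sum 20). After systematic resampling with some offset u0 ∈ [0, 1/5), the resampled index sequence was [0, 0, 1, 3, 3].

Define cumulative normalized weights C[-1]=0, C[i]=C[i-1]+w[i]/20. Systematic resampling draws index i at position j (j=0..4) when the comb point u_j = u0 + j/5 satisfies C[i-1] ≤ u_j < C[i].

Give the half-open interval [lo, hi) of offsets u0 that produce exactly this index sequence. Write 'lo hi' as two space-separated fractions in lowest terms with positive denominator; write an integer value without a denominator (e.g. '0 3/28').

0 1/10

C = [3/10, 11/20, 11/20, 1, 1]
j=0 picked index 0: u0 ∈ [0, 3/10)
j=1 picked index 0: u0 ∈ [-1/5, 1/10)
j=2 picked index 1: u0 ∈ [-1/10, 3/20)
j=3 picked index 3: u0 ∈ [-1/20, 2/5)
j=4 picked index 3: u0 ∈ [-1/4, 1/5)
intersection: [0, 1/10)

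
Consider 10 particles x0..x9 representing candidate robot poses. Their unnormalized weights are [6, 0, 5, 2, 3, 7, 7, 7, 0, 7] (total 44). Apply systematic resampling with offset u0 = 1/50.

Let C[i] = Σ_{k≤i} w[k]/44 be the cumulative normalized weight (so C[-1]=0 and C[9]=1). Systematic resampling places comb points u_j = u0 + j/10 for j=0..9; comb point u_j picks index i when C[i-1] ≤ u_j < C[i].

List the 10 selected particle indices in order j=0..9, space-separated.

C = [3/22, 3/22, 1/4, 13/44, 4/11, 23/44, 15/22, 37/44, 37/44, 1]
j=0: u_0=1/50 ∈ [0, 3/22) → index 0
j=1: u_1=3/25 ∈ [0, 3/22) → index 0
j=2: u_2=11/50 ∈ [3/22, 1/4) → index 2
j=3: u_3=8/25 ∈ [13/44, 4/11) → index 4
j=4: u_4=21/50 ∈ [4/11, 23/44) → index 5
j=5: u_5=13/25 ∈ [4/11, 23/44) → index 5
j=6: u_6=31/50 ∈ [23/44, 15/22) → index 6
j=7: u_7=18/25 ∈ [15/22, 37/44) → index 7
j=8: u_8=41/50 ∈ [15/22, 37/44) → index 7
j=9: u_9=23/25 ∈ [37/44, 1) → index 9

0 0 2 4 5 5 6 7 7 9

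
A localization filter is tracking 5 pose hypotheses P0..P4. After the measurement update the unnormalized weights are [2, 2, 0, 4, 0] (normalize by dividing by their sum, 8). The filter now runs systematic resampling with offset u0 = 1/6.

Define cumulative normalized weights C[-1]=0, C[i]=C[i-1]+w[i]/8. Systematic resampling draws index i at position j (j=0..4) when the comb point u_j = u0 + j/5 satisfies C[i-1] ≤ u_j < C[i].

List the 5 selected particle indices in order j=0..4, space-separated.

C = [1/4, 1/2, 1/2, 1, 1]
j=0: u_0=1/6 ∈ [0, 1/4) → index 0
j=1: u_1=11/30 ∈ [1/4, 1/2) → index 1
j=2: u_2=17/30 ∈ [1/2, 1) → index 3
j=3: u_3=23/30 ∈ [1/2, 1) → index 3
j=4: u_4=29/30 ∈ [1/2, 1) → index 3

0 1 3 3 3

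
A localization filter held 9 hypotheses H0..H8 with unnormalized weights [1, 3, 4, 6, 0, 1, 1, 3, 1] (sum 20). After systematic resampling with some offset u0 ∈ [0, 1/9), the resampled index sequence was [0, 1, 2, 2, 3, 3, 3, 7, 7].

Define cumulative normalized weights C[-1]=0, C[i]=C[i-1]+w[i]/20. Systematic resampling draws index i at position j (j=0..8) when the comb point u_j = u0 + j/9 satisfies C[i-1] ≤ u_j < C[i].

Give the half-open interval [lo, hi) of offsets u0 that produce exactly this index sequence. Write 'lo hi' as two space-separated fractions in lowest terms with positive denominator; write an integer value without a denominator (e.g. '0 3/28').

C = [1/20, 1/5, 2/5, 7/10, 7/10, 3/4, 4/5, 19/20, 1]
j=0 picked index 0: u0 ∈ [0, 1/20)
j=1 picked index 1: u0 ∈ [-11/180, 4/45)
j=2 picked index 2: u0 ∈ [-1/45, 8/45)
j=3 picked index 2: u0 ∈ [-2/15, 1/15)
j=4 picked index 3: u0 ∈ [-2/45, 23/90)
j=5 picked index 3: u0 ∈ [-7/45, 13/90)
j=6 picked index 3: u0 ∈ [-4/15, 1/30)
j=7 picked index 7: u0 ∈ [1/45, 31/180)
j=8 picked index 7: u0 ∈ [-4/45, 11/180)
intersection: [1/45, 1/30)

1/45 1/30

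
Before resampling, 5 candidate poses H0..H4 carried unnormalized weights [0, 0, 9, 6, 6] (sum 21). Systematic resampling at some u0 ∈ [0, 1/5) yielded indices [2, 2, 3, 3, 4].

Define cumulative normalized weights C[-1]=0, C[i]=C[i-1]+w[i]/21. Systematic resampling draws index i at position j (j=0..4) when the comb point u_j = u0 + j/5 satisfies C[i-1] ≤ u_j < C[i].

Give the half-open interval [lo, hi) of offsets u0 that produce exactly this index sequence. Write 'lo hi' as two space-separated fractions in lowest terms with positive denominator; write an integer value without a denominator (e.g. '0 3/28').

1/35 4/35

C = [0, 0, 3/7, 5/7, 1]
j=0 picked index 2: u0 ∈ [0, 3/7)
j=1 picked index 2: u0 ∈ [-1/5, 8/35)
j=2 picked index 3: u0 ∈ [1/35, 11/35)
j=3 picked index 3: u0 ∈ [-6/35, 4/35)
j=4 picked index 4: u0 ∈ [-3/35, 1/5)
intersection: [1/35, 4/35)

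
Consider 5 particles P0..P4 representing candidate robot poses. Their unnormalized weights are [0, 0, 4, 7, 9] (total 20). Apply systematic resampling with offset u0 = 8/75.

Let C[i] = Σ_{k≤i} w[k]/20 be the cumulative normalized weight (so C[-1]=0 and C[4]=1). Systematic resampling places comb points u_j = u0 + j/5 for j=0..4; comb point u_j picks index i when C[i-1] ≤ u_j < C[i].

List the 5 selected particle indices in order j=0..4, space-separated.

2 3 3 4 4

C = [0, 0, 1/5, 11/20, 1]
j=0: u_0=8/75 ∈ [0, 1/5) → index 2
j=1: u_1=23/75 ∈ [1/5, 11/20) → index 3
j=2: u_2=38/75 ∈ [1/5, 11/20) → index 3
j=3: u_3=53/75 ∈ [11/20, 1) → index 4
j=4: u_4=68/75 ∈ [11/20, 1) → index 4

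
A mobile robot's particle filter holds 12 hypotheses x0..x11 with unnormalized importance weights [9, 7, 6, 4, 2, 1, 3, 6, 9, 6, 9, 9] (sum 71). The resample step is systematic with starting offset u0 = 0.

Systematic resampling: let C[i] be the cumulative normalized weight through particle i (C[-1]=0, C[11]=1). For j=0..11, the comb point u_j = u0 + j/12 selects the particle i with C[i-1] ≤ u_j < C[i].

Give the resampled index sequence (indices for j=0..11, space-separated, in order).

C = [9/71, 16/71, 22/71, 26/71, 28/71, 29/71, 32/71, 38/71, 47/71, 53/71, 62/71, 1]
j=0: u_0=0 ∈ [0, 9/71) → index 0
j=1: u_1=1/12 ∈ [0, 9/71) → index 0
j=2: u_2=1/6 ∈ [9/71, 16/71) → index 1
j=3: u_3=1/4 ∈ [16/71, 22/71) → index 2
j=4: u_4=1/3 ∈ [22/71, 26/71) → index 3
j=5: u_5=5/12 ∈ [29/71, 32/71) → index 6
j=6: u_6=1/2 ∈ [32/71, 38/71) → index 7
j=7: u_7=7/12 ∈ [38/71, 47/71) → index 8
j=8: u_8=2/3 ∈ [47/71, 53/71) → index 9
j=9: u_9=3/4 ∈ [53/71, 62/71) → index 10
j=10: u_10=5/6 ∈ [53/71, 62/71) → index 10
j=11: u_11=11/12 ∈ [62/71, 1) → index 11

0 0 1 2 3 6 7 8 9 10 10 11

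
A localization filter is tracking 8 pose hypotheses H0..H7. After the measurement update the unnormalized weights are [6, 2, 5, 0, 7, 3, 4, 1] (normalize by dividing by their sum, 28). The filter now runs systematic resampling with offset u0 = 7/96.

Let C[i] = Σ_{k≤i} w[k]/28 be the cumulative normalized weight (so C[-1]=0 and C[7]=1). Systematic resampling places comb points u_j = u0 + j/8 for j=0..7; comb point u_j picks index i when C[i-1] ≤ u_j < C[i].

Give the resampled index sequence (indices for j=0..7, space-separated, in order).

C = [3/14, 2/7, 13/28, 13/28, 5/7, 23/28, 27/28, 1]
j=0: u_0=7/96 ∈ [0, 3/14) → index 0
j=1: u_1=19/96 ∈ [0, 3/14) → index 0
j=2: u_2=31/96 ∈ [2/7, 13/28) → index 2
j=3: u_3=43/96 ∈ [2/7, 13/28) → index 2
j=4: u_4=55/96 ∈ [13/28, 5/7) → index 4
j=5: u_5=67/96 ∈ [13/28, 5/7) → index 4
j=6: u_6=79/96 ∈ [23/28, 27/28) → index 6
j=7: u_7=91/96 ∈ [23/28, 27/28) → index 6

0 0 2 2 4 4 6 6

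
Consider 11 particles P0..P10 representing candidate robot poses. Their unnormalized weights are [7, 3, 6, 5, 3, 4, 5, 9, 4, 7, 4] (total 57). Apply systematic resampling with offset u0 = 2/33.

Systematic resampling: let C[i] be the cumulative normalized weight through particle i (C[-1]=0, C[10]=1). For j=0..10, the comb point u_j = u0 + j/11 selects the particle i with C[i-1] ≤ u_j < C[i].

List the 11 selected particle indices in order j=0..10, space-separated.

C = [7/57, 10/57, 16/57, 7/19, 8/19, 28/57, 11/19, 14/19, 46/57, 53/57, 1]
j=0: u_0=2/33 ∈ [0, 7/57) → index 0
j=1: u_1=5/33 ∈ [7/57, 10/57) → index 1
j=2: u_2=8/33 ∈ [10/57, 16/57) → index 2
j=3: u_3=1/3 ∈ [16/57, 7/19) → index 3
j=4: u_4=14/33 ∈ [8/19, 28/57) → index 5
j=5: u_5=17/33 ∈ [28/57, 11/19) → index 6
j=6: u_6=20/33 ∈ [11/19, 14/19) → index 7
j=7: u_7=23/33 ∈ [11/19, 14/19) → index 7
j=8: u_8=26/33 ∈ [14/19, 46/57) → index 8
j=9: u_9=29/33 ∈ [46/57, 53/57) → index 9
j=10: u_10=32/33 ∈ [53/57, 1) → index 10

0 1 2 3 5 6 7 7 8 9 10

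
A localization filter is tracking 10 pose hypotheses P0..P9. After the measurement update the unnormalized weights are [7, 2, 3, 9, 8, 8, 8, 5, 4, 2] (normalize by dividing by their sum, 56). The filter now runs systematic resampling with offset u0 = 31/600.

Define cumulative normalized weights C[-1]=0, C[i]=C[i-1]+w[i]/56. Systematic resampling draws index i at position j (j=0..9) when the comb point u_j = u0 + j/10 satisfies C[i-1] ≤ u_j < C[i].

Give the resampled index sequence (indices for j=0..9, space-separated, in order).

0 1 3 3 4 5 5 6 7 8

C = [1/8, 9/56, 3/14, 3/8, 29/56, 37/56, 45/56, 25/28, 27/28, 1]
j=0: u_0=31/600 ∈ [0, 1/8) → index 0
j=1: u_1=91/600 ∈ [1/8, 9/56) → index 1
j=2: u_2=151/600 ∈ [3/14, 3/8) → index 3
j=3: u_3=211/600 ∈ [3/14, 3/8) → index 3
j=4: u_4=271/600 ∈ [3/8, 29/56) → index 4
j=5: u_5=331/600 ∈ [29/56, 37/56) → index 5
j=6: u_6=391/600 ∈ [29/56, 37/56) → index 5
j=7: u_7=451/600 ∈ [37/56, 45/56) → index 6
j=8: u_8=511/600 ∈ [45/56, 25/28) → index 7
j=9: u_9=571/600 ∈ [25/28, 27/28) → index 8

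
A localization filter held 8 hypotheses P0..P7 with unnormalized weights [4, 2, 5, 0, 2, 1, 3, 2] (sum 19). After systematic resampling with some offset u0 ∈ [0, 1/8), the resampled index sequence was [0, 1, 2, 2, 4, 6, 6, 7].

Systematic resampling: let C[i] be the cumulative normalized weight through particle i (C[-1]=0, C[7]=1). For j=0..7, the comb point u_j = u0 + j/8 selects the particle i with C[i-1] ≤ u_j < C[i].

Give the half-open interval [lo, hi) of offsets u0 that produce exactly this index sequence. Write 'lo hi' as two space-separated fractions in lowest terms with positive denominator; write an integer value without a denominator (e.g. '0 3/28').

17/152 1/8

C = [4/19, 6/19, 11/19, 11/19, 13/19, 14/19, 17/19, 1]
j=0 picked index 0: u0 ∈ [0, 4/19)
j=1 picked index 1: u0 ∈ [13/152, 29/152)
j=2 picked index 2: u0 ∈ [5/76, 25/76)
j=3 picked index 2: u0 ∈ [-9/152, 31/152)
j=4 picked index 4: u0 ∈ [3/38, 7/38)
j=5 picked index 6: u0 ∈ [17/152, 41/152)
j=6 picked index 6: u0 ∈ [-1/76, 11/76)
j=7 picked index 7: u0 ∈ [3/152, 1/8)
intersection: [17/152, 1/8)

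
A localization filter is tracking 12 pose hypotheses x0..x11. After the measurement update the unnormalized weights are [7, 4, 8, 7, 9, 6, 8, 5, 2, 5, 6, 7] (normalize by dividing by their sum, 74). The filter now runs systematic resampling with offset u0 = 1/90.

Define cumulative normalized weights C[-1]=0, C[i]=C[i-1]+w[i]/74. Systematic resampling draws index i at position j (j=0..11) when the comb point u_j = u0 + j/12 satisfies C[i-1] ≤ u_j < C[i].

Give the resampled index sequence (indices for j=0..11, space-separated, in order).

0 0 2 3 3 4 5 6 7 9 10 11

C = [7/74, 11/74, 19/74, 13/37, 35/74, 41/74, 49/74, 27/37, 28/37, 61/74, 67/74, 1]
j=0: u_0=1/90 ∈ [0, 7/74) → index 0
j=1: u_1=17/180 ∈ [0, 7/74) → index 0
j=2: u_2=8/45 ∈ [11/74, 19/74) → index 2
j=3: u_3=47/180 ∈ [19/74, 13/37) → index 3
j=4: u_4=31/90 ∈ [19/74, 13/37) → index 3
j=5: u_5=77/180 ∈ [13/37, 35/74) → index 4
j=6: u_6=23/45 ∈ [35/74, 41/74) → index 5
j=7: u_7=107/180 ∈ [41/74, 49/74) → index 6
j=8: u_8=61/90 ∈ [49/74, 27/37) → index 7
j=9: u_9=137/180 ∈ [28/37, 61/74) → index 9
j=10: u_10=38/45 ∈ [61/74, 67/74) → index 10
j=11: u_11=167/180 ∈ [67/74, 1) → index 11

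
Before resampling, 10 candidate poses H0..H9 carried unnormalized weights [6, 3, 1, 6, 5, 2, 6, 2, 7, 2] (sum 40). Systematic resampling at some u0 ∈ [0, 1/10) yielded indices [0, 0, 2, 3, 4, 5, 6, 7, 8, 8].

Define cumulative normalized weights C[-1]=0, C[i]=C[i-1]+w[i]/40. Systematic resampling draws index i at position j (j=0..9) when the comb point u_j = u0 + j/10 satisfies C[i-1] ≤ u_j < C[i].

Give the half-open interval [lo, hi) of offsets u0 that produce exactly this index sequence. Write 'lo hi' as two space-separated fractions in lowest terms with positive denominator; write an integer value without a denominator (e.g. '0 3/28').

C = [3/20, 9/40, 1/4, 2/5, 21/40, 23/40, 29/40, 31/40, 19/20, 1]
j=0 picked index 0: u0 ∈ [0, 3/20)
j=1 picked index 0: u0 ∈ [-1/10, 1/20)
j=2 picked index 2: u0 ∈ [1/40, 1/20)
j=3 picked index 3: u0 ∈ [-1/20, 1/10)
j=4 picked index 4: u0 ∈ [0, 1/8)
j=5 picked index 5: u0 ∈ [1/40, 3/40)
j=6 picked index 6: u0 ∈ [-1/40, 1/8)
j=7 picked index 7: u0 ∈ [1/40, 3/40)
j=8 picked index 8: u0 ∈ [-1/40, 3/20)
j=9 picked index 8: u0 ∈ [-1/8, 1/20)
intersection: [1/40, 1/20)

1/40 1/20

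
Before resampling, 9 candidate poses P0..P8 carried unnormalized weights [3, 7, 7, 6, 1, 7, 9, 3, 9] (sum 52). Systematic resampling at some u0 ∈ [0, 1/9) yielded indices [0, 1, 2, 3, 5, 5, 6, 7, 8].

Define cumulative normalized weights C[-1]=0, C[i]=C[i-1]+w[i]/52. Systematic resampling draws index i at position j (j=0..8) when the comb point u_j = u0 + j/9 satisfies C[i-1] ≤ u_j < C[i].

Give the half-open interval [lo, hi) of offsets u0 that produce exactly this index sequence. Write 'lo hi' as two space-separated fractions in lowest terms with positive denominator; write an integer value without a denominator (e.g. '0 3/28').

C = [3/52, 5/26, 17/52, 23/52, 6/13, 31/52, 10/13, 43/52, 1]
j=0 picked index 0: u0 ∈ [0, 3/52)
j=1 picked index 1: u0 ∈ [-25/468, 19/234)
j=2 picked index 2: u0 ∈ [-7/234, 49/468)
j=3 picked index 3: u0 ∈ [-1/156, 17/156)
j=4 picked index 5: u0 ∈ [2/117, 71/468)
j=5 picked index 5: u0 ∈ [-11/117, 19/468)
j=6 picked index 6: u0 ∈ [-11/156, 4/39)
j=7 picked index 7: u0 ∈ [-1/117, 23/468)
j=8 picked index 8: u0 ∈ [-29/468, 1/9)
intersection: [2/117, 19/468)

2/117 19/468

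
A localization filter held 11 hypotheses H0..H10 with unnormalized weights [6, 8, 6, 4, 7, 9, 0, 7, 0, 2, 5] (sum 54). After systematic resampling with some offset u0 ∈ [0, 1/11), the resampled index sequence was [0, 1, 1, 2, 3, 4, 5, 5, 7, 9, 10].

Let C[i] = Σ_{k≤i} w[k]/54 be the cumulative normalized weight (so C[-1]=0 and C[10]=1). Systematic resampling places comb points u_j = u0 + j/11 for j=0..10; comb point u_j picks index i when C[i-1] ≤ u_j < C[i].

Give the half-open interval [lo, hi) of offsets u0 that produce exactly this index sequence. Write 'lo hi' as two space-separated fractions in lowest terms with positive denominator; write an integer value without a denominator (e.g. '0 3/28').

31/594 23/297

C = [1/9, 7/27, 10/27, 4/9, 31/54, 20/27, 20/27, 47/54, 47/54, 49/54, 1]
j=0 picked index 0: u0 ∈ [0, 1/9)
j=1 picked index 1: u0 ∈ [2/99, 50/297)
j=2 picked index 1: u0 ∈ [-7/99, 23/297)
j=3 picked index 2: u0 ∈ [-4/297, 29/297)
j=4 picked index 3: u0 ∈ [2/297, 8/99)
j=5 picked index 4: u0 ∈ [-1/99, 71/594)
j=6 picked index 5: u0 ∈ [17/594, 58/297)
j=7 picked index 5: u0 ∈ [-37/594, 31/297)
j=8 picked index 7: u0 ∈ [4/297, 85/594)
j=9 picked index 9: u0 ∈ [31/594, 53/594)
j=10 picked index 10: u0 ∈ [-1/594, 1/11)
intersection: [31/594, 23/297)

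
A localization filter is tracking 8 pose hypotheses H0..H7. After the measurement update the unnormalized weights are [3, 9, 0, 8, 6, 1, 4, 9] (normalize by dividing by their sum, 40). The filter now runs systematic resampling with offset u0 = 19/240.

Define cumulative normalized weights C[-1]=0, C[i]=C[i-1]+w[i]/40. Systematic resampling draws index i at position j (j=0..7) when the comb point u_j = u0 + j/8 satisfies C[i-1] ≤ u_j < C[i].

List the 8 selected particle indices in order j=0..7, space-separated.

C = [3/40, 3/10, 3/10, 1/2, 13/20, 27/40, 31/40, 1]
j=0: u_0=19/240 ∈ [3/40, 3/10) → index 1
j=1: u_1=49/240 ∈ [3/40, 3/10) → index 1
j=2: u_2=79/240 ∈ [3/10, 1/2) → index 3
j=3: u_3=109/240 ∈ [3/10, 1/2) → index 3
j=4: u_4=139/240 ∈ [1/2, 13/20) → index 4
j=5: u_5=169/240 ∈ [27/40, 31/40) → index 6
j=6: u_6=199/240 ∈ [31/40, 1) → index 7
j=7: u_7=229/240 ∈ [31/40, 1) → index 7

1 1 3 3 4 6 7 7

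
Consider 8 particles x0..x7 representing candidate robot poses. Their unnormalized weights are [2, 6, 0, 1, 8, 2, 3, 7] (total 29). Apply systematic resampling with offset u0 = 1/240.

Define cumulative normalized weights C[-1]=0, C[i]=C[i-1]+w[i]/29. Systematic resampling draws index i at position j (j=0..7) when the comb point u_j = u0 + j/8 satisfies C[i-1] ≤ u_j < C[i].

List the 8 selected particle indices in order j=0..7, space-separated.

0 1 1 4 4 5 6 7

C = [2/29, 8/29, 8/29, 9/29, 17/29, 19/29, 22/29, 1]
j=0: u_0=1/240 ∈ [0, 2/29) → index 0
j=1: u_1=31/240 ∈ [2/29, 8/29) → index 1
j=2: u_2=61/240 ∈ [2/29, 8/29) → index 1
j=3: u_3=91/240 ∈ [9/29, 17/29) → index 4
j=4: u_4=121/240 ∈ [9/29, 17/29) → index 4
j=5: u_5=151/240 ∈ [17/29, 19/29) → index 5
j=6: u_6=181/240 ∈ [19/29, 22/29) → index 6
j=7: u_7=211/240 ∈ [22/29, 1) → index 7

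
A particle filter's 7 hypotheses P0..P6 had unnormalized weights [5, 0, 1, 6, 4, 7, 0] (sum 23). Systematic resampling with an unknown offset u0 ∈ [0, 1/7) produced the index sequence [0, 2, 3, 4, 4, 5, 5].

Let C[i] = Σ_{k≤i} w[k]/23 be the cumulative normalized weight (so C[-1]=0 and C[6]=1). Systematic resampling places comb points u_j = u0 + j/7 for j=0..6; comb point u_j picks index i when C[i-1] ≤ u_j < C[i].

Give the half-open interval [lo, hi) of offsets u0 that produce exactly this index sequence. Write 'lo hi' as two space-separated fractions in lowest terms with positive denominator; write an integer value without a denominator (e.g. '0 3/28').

C = [5/23, 5/23, 6/23, 12/23, 16/23, 1, 1]
j=0 picked index 0: u0 ∈ [0, 5/23)
j=1 picked index 2: u0 ∈ [12/161, 19/161)
j=2 picked index 3: u0 ∈ [-4/161, 38/161)
j=3 picked index 4: u0 ∈ [15/161, 43/161)
j=4 picked index 4: u0 ∈ [-8/161, 20/161)
j=5 picked index 5: u0 ∈ [-3/161, 2/7)
j=6 picked index 5: u0 ∈ [-26/161, 1/7)
intersection: [15/161, 19/161)

15/161 19/161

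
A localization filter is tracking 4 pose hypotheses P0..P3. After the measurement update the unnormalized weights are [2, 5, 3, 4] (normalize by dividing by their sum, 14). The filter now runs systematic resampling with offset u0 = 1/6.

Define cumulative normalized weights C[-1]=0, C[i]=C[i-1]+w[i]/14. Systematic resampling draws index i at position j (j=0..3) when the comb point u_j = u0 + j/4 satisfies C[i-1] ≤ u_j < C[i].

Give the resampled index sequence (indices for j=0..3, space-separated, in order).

C = [1/7, 1/2, 5/7, 1]
j=0: u_0=1/6 ∈ [1/7, 1/2) → index 1
j=1: u_1=5/12 ∈ [1/7, 1/2) → index 1
j=2: u_2=2/3 ∈ [1/2, 5/7) → index 2
j=3: u_3=11/12 ∈ [5/7, 1) → index 3

1 1 2 3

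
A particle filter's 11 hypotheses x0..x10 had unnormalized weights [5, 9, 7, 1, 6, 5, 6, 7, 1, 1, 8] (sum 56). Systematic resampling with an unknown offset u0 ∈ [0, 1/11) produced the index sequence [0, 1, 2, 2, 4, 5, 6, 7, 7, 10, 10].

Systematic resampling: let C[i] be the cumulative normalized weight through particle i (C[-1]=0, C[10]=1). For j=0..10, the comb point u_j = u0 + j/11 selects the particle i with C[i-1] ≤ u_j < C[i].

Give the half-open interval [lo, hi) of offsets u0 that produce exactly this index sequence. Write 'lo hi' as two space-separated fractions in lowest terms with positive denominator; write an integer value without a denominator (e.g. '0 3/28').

C = [5/56, 1/4, 3/8, 11/28, 1/2, 33/56, 39/56, 23/28, 47/56, 6/7, 1]
j=0 picked index 0: u0 ∈ [0, 5/56)
j=1 picked index 1: u0 ∈ [-1/616, 7/44)
j=2 picked index 2: u0 ∈ [3/44, 17/88)
j=3 picked index 2: u0 ∈ [-1/44, 9/88)
j=4 picked index 4: u0 ∈ [9/308, 3/22)
j=5 picked index 5: u0 ∈ [1/22, 83/616)
j=6 picked index 6: u0 ∈ [27/616, 93/616)
j=7 picked index 7: u0 ∈ [37/616, 57/308)
j=8 picked index 7: u0 ∈ [-19/616, 29/308)
j=9 picked index 10: u0 ∈ [3/77, 2/11)
j=10 picked index 10: u0 ∈ [-4/77, 1/11)
intersection: [3/44, 5/56)

3/44 5/56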